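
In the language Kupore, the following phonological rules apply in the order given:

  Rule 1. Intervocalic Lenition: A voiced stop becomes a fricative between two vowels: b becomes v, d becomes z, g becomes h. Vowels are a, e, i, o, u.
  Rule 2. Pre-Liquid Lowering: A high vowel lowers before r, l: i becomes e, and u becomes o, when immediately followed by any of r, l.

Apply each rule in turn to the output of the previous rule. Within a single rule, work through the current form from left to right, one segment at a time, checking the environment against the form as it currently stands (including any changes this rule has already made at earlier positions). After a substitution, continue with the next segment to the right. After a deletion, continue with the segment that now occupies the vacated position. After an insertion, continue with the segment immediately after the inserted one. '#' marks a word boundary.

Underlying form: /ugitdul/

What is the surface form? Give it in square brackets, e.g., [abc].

Rule 1 Intervocalic Lenition: [ugitdul] → [uhitdul]
Rule 2 Pre-Liquid Lowering: [uhitdul] → [uhitdol]

[uhitdol]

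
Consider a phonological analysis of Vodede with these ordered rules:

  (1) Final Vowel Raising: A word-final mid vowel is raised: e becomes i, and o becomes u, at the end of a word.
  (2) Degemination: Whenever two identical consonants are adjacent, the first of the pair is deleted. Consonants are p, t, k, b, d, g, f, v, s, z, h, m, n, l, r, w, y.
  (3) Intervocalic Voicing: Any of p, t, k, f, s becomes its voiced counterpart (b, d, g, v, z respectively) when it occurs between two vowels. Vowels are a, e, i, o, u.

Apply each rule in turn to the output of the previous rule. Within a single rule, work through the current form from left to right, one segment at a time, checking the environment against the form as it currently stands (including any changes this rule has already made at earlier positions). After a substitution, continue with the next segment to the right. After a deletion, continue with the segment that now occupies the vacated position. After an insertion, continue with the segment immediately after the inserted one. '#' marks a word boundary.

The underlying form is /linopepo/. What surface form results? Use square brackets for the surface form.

(1) Final Vowel Raising: [linopepo] → [linopepu]
(2) Degemination: no change — [linopepu]
(3) Intervocalic Voicing: [linopepu] → [linobebu]

[linobebu]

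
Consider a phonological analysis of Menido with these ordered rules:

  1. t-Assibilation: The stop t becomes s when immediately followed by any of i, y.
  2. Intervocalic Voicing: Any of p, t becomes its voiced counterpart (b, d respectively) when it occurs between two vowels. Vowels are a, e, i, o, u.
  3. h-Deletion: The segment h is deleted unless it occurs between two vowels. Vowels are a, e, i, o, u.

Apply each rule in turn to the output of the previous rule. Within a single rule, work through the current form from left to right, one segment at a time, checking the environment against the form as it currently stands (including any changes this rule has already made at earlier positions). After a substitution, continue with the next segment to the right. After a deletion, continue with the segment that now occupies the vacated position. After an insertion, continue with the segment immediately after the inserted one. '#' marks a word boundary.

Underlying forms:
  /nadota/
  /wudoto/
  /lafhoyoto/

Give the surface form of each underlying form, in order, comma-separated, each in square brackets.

/nadota/:
  1 t-Assibilation: no change — [nadota]
  2 Intervocalic Voicing: [nadota] → [nadoda]
  3 h-Deletion: no change — [nadoda]
/wudoto/:
  1 t-Assibilation: no change — [wudoto]
  2 Intervocalic Voicing: [wudoto] → [wudodo]
  3 h-Deletion: no change — [wudodo]
/lafhoyoto/:
  1 t-Assibilation: no change — [lafhoyoto]
  2 Intervocalic Voicing: [lafhoyoto] → [lafhoyodo]
  3 h-Deletion: [lafhoyodo] → [lafoyodo]

[nadoda], [wudodo], [lafoyodo]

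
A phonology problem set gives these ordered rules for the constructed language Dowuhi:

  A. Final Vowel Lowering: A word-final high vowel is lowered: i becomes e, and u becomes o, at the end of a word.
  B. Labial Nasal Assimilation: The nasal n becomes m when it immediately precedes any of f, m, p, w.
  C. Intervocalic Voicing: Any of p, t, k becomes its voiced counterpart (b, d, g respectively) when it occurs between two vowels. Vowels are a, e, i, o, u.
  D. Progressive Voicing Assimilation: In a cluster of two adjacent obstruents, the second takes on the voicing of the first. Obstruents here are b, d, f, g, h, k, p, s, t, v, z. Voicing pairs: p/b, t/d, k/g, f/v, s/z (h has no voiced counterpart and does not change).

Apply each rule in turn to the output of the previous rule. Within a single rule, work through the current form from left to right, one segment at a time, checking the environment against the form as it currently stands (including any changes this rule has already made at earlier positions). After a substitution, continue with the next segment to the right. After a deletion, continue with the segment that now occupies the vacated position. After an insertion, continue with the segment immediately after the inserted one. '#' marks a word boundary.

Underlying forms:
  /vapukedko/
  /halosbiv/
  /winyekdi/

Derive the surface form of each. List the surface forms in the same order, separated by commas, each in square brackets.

/vapukedko/:
  A Final Vowel Lowering: no change — [vapukedko]
  B Labial Nasal Assimilation: no change — [vapukedko]
  C Intervocalic Voicing: [vapukedko] → [vabugedko]
  D Progressive Voicing Assimilation: [vabugedko] → [vabugedgo]
/halosbiv/:
  A Final Vowel Lowering: no change — [halosbiv]
  B Labial Nasal Assimilation: no change — [halosbiv]
  C Intervocalic Voicing: no change — [halosbiv]
  D Progressive Voicing Assimilation: [halosbiv] → [halospiv]
/winyekdi/:
  A Final Vowel Lowering: [winyekdi] → [winyekde]
  B Labial Nasal Assimilation: no change — [winyekde]
  C Intervocalic Voicing: no change — [winyekde]
  D Progressive Voicing Assimilation: [winyekde] → [winyekte]

[vabugedgo], [halospiv], [winyekte]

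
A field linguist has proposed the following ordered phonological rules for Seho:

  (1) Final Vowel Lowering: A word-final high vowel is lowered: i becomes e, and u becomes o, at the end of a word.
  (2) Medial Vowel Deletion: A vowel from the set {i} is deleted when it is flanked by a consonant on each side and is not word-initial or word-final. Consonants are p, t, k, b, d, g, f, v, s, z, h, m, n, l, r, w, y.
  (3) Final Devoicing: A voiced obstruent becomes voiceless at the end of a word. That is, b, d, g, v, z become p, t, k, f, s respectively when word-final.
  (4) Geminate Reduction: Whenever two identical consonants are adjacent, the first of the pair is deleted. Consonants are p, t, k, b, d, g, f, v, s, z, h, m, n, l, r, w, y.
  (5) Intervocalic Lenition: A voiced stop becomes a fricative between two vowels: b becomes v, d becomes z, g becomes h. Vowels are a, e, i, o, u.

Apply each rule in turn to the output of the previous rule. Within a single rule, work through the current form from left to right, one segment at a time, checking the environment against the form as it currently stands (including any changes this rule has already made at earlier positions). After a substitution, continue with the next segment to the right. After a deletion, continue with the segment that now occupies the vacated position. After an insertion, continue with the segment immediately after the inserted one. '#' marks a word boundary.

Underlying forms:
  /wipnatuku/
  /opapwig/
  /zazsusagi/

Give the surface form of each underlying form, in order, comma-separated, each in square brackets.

[wpnatuko], [opapwk], [zazsusahe]

/wipnatuku/:
  (1) Final Vowel Lowering: [wipnatuku] → [wipnatuko]
  (2) Medial Vowel Deletion: [wipnatuko] → [wpnatuko]
  (3) Final Devoicing: no change — [wpnatuko]
  (4) Geminate Reduction: no change — [wpnatuko]
  (5) Intervocalic Lenition: no change — [wpnatuko]
/opapwig/:
  (1) Final Vowel Lowering: no change — [opapwig]
  (2) Medial Vowel Deletion: [opapwig] → [opapwg]
  (3) Final Devoicing: [opapwg] → [opapwk]
  (4) Geminate Reduction: no change — [opapwk]
  (5) Intervocalic Lenition: no change — [opapwk]
/zazsusagi/:
  (1) Final Vowel Lowering: [zazsusagi] → [zazsusage]
  (2) Medial Vowel Deletion: no change — [zazsusage]
  (3) Final Devoicing: no change — [zazsusage]
  (4) Geminate Reduction: no change — [zazsusage]
  (5) Intervocalic Lenition: [zazsusage] → [zazsusahe]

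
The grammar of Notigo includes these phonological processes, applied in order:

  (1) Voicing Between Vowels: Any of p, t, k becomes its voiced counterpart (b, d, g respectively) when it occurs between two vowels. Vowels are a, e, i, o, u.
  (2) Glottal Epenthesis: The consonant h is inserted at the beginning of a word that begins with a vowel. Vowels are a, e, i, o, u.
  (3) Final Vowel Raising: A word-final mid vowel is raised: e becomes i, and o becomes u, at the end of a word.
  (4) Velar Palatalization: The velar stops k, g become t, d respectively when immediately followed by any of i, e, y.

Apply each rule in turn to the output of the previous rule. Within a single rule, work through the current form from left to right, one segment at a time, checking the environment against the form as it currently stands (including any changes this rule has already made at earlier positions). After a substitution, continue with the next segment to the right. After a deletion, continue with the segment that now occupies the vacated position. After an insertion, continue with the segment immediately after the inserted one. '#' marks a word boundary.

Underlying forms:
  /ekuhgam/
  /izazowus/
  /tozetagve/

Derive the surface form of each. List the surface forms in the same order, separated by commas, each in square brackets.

/ekuhgam/:
  (1) Voicing Between Vowels: [ekuhgam] → [eguhgam]
  (2) Glottal Epenthesis: [eguhgam] → [heguhgam]
  (3) Final Vowel Raising: no change — [heguhgam]
  (4) Velar Palatalization: no change — [heguhgam]
/izazowus/:
  (1) Voicing Between Vowels: no change — [izazowus]
  (2) Glottal Epenthesis: [izazowus] → [hizazowus]
  (3) Final Vowel Raising: no change — [hizazowus]
  (4) Velar Palatalization: no change — [hizazowus]
/tozetagve/:
  (1) Voicing Between Vowels: [tozetagve] → [tozedagve]
  (2) Glottal Epenthesis: no change — [tozedagve]
  (3) Final Vowel Raising: [tozedagve] → [tozedagvi]
  (4) Velar Palatalization: no change — [tozedagvi]

[heguhgam], [hizazowus], [tozedagvi]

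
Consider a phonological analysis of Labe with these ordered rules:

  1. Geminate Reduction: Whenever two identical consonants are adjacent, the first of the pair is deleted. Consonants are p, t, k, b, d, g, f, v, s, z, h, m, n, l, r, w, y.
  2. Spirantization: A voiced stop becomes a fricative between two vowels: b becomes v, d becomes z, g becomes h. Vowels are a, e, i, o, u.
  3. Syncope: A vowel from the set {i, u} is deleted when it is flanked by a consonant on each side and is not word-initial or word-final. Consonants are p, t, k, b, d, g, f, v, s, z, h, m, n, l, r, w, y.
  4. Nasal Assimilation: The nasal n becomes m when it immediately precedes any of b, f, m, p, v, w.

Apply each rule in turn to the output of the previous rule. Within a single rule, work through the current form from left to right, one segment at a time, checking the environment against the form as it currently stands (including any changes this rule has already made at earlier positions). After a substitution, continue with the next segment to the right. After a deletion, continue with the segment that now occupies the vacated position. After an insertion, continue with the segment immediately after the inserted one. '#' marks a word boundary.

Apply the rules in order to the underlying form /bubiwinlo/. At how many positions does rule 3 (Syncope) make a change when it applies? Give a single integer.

3

1 Geminate Reduction: no change — [bubiwinlo]
2 Spirantization: [bubiwinlo] → [buviwinlo]
3 Syncope: [buviwinlo] → [bvwnlo]
4 Nasal Assimilation: no change — [bvwnlo]
Rule 3 changed 3 position(s).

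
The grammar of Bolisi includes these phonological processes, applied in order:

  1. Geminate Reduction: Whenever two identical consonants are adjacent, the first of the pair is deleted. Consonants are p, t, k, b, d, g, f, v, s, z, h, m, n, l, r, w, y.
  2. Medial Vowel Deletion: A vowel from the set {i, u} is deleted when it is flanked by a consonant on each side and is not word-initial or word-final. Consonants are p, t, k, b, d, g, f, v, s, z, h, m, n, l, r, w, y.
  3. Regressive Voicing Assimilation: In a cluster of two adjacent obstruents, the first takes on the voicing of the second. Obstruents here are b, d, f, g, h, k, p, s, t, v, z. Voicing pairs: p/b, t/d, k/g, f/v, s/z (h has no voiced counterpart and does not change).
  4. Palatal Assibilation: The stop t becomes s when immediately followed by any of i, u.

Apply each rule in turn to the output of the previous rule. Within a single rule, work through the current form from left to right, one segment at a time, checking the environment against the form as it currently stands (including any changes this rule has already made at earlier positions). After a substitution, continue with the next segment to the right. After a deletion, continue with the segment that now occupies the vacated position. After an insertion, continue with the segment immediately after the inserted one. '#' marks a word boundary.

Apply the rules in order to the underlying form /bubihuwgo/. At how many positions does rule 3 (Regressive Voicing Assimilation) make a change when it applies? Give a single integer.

1

1 Geminate Reduction: no change — [bubihuwgo]
2 Medial Vowel Deletion: [bubihuwgo] → [bbhwgo]
3 Regressive Voicing Assimilation: [bbhwgo] → [bphwgo]
4 Palatal Assibilation: no change — [bphwgo]
Rule 3 changed 1 position(s).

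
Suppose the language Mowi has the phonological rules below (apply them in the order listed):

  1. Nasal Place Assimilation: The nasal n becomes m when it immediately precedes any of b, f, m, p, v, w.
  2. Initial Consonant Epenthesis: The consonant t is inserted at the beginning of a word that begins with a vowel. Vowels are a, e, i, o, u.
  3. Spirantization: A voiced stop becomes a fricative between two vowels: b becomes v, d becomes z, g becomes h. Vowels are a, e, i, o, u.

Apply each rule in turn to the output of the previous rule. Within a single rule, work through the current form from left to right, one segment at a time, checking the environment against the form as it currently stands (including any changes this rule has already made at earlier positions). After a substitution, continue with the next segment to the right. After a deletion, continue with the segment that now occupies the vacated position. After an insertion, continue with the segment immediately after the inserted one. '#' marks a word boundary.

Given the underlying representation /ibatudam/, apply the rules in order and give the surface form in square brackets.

1 Nasal Place Assimilation: no change — [ibatudam]
2 Initial Consonant Epenthesis: [ibatudam] → [tibatudam]
3 Spirantization: [tibatudam] → [tivatuzam]

[tivatuzam]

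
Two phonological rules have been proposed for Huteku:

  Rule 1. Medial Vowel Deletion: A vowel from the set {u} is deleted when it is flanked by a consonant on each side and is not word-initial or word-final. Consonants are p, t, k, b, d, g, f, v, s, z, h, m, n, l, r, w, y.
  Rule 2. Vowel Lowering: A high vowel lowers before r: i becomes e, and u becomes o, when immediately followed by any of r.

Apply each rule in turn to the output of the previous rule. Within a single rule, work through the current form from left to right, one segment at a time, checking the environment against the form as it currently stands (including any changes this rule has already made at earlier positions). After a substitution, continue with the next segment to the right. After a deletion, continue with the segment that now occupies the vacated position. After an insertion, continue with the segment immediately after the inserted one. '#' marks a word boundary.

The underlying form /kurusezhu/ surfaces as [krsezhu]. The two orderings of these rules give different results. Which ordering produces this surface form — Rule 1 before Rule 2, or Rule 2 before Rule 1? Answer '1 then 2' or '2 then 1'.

Order 1 then 2:
  1 Medial Vowel Deletion: [kurusezhu] → [krsezhu]
  2 Vowel Lowering: no change — [krsezhu]
  result: [krsezhu]
Order 2 then 1:
  2 Vowel Lowering: [kurusezhu] → [korusezhu]
  1 Medial Vowel Deletion: [korusezhu] → [korsezhu]
  result: [korsezhu]

1 then 2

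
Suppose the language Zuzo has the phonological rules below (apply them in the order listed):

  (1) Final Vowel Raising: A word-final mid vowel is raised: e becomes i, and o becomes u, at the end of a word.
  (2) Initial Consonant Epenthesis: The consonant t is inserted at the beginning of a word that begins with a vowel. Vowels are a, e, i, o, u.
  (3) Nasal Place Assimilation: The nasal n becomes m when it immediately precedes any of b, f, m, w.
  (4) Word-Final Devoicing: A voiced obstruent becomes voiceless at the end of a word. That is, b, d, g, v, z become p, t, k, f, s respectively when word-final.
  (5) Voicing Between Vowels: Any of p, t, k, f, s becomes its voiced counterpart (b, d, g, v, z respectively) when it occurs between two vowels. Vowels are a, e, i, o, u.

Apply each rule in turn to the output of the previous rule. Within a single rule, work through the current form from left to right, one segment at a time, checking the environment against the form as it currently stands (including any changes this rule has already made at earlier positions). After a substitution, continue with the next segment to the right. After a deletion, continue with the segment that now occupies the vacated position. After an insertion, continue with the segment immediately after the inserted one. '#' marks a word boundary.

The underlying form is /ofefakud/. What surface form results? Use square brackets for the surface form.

(1) Final Vowel Raising: no change — [ofefakud]
(2) Initial Consonant Epenthesis: [ofefakud] → [tofefakud]
(3) Nasal Place Assimilation: no change — [tofefakud]
(4) Word-Final Devoicing: [tofefakud] → [tofefakut]
(5) Voicing Between Vowels: [tofefakut] → [tovevagut]

[tovevagut]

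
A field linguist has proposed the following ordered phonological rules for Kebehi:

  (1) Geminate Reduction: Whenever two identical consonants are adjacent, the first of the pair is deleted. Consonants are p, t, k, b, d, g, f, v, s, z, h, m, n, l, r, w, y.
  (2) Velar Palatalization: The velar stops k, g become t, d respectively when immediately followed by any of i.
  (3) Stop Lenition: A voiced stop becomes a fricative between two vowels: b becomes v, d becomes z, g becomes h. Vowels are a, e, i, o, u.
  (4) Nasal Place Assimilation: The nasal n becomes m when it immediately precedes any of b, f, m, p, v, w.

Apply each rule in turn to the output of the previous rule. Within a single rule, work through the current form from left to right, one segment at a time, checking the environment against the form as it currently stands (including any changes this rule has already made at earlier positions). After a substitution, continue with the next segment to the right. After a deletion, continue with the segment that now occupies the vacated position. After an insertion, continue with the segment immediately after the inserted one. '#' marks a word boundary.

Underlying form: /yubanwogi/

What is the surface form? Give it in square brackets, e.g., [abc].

[yuvamwozi]

(1) Geminate Reduction: no change — [yubanwogi]
(2) Velar Palatalization: [yubanwogi] → [yubanwodi]
(3) Stop Lenition: [yubanwodi] → [yuvanwozi]
(4) Nasal Place Assimilation: [yuvanwozi] → [yuvamwozi]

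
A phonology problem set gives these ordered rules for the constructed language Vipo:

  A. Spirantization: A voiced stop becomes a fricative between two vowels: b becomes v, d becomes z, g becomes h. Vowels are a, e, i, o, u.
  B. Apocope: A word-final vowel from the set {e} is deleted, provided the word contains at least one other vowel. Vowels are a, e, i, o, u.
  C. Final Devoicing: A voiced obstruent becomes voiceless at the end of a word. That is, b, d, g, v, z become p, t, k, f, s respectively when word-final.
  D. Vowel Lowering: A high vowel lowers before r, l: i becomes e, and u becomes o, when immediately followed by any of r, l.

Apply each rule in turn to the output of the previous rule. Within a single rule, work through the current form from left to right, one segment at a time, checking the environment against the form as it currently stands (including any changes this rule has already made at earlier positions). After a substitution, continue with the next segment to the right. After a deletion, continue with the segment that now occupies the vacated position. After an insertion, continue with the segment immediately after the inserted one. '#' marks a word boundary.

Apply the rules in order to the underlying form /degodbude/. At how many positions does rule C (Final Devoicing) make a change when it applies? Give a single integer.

A Spirantization: [degodbude] → [dehodbuze]
B Apocope: [dehodbuze] → [dehodbuz]
C Final Devoicing: [dehodbuz] → [dehodbus]
D Vowel Lowering: no change — [dehodbus]
Rule C changed 1 position(s).

1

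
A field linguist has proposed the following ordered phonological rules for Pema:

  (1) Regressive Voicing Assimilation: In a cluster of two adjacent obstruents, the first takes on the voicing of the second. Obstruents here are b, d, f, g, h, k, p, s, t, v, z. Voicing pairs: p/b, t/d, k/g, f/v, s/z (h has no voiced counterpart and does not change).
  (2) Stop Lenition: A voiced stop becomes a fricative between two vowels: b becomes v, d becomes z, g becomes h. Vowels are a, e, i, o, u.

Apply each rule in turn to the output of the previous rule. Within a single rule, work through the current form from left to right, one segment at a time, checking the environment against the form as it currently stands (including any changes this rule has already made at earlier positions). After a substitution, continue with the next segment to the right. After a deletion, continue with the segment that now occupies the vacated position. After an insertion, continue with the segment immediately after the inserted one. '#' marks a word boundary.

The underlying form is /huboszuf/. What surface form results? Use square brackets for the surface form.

[huvozzuf]

(1) Regressive Voicing Assimilation: [huboszuf] → [hubozzuf]
(2) Stop Lenition: [hubozzuf] → [huvozzuf]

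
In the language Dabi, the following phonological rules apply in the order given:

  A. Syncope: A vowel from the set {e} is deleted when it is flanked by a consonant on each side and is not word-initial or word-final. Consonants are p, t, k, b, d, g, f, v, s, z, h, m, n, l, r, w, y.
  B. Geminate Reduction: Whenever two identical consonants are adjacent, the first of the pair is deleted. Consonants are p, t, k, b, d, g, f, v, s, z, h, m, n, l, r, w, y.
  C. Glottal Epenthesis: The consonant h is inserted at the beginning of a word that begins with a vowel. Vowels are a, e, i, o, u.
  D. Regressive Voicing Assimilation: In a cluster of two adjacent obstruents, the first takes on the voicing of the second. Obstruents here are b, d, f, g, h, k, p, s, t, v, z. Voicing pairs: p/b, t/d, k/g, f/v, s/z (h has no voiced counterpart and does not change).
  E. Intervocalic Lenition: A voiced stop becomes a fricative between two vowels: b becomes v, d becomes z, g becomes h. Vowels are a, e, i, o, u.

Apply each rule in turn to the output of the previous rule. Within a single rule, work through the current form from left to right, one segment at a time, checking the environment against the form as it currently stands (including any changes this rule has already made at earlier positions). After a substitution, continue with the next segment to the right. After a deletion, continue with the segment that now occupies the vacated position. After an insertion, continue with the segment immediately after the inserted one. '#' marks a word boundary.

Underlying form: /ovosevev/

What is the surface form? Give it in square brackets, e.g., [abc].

A Syncope: [ovosevev] → [ovosvv]
B Geminate Reduction: [ovosvv] → [ovosv]
C Glottal Epenthesis: [ovosv] → [hovosv]
D Regressive Voicing Assimilation: [hovosv] → [hovozv]
E Intervocalic Lenition: no change — [hovozv]

[hovozv]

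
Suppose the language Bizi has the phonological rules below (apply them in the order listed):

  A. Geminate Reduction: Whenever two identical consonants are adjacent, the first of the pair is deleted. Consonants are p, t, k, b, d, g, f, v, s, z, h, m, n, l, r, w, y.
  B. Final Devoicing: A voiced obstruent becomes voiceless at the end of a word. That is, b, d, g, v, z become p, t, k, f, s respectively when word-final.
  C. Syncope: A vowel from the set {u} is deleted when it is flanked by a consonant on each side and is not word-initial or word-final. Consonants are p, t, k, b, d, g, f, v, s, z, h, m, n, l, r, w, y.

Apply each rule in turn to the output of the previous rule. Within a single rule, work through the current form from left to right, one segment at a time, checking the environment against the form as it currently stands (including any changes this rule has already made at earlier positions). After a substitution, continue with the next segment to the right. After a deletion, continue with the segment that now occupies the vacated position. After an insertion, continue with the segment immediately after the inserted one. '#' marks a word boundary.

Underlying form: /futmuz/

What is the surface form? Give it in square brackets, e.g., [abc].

[ftms]

A Geminate Reduction: no change — [futmuz]
B Final Devoicing: [futmuz] → [futmus]
C Syncope: [futmus] → [ftms]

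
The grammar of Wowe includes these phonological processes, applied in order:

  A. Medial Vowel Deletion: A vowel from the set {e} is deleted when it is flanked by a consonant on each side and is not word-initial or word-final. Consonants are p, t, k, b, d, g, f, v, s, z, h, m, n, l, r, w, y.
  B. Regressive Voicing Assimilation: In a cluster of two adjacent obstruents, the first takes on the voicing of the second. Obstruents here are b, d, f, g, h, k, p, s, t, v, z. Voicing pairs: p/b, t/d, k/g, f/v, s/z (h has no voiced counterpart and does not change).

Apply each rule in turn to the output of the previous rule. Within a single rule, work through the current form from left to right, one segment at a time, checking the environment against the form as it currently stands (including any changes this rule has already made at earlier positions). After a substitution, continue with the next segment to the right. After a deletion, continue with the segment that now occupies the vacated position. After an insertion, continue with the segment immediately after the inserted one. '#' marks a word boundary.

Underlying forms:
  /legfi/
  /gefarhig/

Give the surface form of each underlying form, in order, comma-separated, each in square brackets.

/legfi/:
  A Medial Vowel Deletion: [legfi] → [lgfi]
  B Regressive Voicing Assimilation: [lgfi] → [lkfi]
/gefarhig/:
  A Medial Vowel Deletion: [gefarhig] → [gfarhig]
  B Regressive Voicing Assimilation: [gfarhig] → [kfarhig]

[lkfi], [kfarhig]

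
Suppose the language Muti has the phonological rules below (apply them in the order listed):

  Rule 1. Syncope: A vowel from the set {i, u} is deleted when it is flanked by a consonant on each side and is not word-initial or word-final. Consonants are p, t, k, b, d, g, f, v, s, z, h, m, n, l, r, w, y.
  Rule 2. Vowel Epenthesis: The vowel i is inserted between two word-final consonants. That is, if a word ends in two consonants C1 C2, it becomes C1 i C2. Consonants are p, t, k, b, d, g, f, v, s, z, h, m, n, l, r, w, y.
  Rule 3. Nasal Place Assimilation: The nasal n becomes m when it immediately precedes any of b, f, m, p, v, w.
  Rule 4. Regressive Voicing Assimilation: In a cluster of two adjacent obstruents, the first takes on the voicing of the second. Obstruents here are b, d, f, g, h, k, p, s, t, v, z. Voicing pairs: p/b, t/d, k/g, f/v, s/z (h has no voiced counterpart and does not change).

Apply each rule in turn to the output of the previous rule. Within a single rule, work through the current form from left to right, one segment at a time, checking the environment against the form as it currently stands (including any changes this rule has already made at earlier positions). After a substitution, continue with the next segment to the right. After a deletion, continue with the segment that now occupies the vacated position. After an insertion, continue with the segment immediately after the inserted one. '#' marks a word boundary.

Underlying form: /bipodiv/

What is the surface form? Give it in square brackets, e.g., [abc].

Rule 1 Syncope: [bipodiv] → [bpodv]
Rule 2 Vowel Epenthesis: [bpodv] → [bpodiv]
Rule 3 Nasal Place Assimilation: no change — [bpodiv]
Rule 4 Regressive Voicing Assimilation: [bpodiv] → [ppodiv]

[ppodiv]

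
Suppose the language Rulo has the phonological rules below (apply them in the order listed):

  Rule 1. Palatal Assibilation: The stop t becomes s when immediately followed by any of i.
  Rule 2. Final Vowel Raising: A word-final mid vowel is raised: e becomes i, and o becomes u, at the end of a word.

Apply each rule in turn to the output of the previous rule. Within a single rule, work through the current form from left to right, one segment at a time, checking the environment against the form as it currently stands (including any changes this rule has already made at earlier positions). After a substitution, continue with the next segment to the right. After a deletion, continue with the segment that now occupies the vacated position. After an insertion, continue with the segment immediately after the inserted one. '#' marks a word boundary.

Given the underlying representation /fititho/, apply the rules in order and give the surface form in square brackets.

[fisithu]

Rule 1 Palatal Assibilation: [fititho] → [fisitho]
Rule 2 Final Vowel Raising: [fisitho] → [fisithu]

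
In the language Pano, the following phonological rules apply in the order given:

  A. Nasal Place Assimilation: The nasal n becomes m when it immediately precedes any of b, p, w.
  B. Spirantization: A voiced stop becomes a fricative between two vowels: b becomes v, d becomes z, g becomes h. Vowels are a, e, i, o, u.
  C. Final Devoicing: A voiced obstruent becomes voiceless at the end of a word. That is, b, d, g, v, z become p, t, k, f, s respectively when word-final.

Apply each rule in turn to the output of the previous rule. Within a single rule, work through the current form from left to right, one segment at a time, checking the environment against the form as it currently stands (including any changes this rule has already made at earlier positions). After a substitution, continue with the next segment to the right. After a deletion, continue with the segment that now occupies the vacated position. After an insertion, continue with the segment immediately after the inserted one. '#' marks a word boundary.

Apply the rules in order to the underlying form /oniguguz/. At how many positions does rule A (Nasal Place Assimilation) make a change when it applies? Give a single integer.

0

A Nasal Place Assimilation: no change — [oniguguz]
B Spirantization: [oniguguz] → [onihuhuz]
C Final Devoicing: [onihuhuz] → [onihuhus]
Rule A changed 0 position(s).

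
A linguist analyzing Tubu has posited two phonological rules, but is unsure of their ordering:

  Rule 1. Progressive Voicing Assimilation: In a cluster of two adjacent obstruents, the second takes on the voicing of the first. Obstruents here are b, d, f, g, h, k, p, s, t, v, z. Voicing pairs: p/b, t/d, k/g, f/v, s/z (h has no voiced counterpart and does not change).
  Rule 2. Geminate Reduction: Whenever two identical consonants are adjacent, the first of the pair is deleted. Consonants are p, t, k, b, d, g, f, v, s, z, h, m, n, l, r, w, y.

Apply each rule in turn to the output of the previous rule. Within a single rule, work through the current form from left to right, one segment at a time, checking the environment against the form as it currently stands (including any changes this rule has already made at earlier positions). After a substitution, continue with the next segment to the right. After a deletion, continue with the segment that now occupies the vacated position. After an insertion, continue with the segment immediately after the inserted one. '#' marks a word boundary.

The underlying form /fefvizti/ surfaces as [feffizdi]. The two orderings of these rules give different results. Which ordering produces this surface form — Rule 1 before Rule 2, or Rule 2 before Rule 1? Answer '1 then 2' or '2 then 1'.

Order 1 then 2:
  1 Progressive Voicing Assimilation: [fefvizti] → [feffizdi]
  2 Geminate Reduction: [feffizdi] → [fefizdi]
  result: [fefizdi]
Order 2 then 1:
  2 Geminate Reduction: no change — [fefvizti]
  1 Progressive Voicing Assimilation: [fefvizti] → [feffizdi]
  result: [feffizdi]

2 then 1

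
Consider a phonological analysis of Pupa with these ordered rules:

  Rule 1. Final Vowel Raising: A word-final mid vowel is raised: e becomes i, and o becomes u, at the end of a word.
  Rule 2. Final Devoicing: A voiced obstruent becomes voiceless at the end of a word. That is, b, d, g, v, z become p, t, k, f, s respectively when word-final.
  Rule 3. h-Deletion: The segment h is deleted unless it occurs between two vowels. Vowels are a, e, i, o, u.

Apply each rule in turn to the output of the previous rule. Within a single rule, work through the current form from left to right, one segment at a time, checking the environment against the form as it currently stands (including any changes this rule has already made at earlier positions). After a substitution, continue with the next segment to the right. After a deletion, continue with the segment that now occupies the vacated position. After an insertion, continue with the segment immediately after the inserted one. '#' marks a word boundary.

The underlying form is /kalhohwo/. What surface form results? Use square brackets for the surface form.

[kalowu]

Rule 1 Final Vowel Raising: [kalhohwo] → [kalhohwu]
Rule 2 Final Devoicing: no change — [kalhohwu]
Rule 3 h-Deletion: [kalhohwu] → [kalowu]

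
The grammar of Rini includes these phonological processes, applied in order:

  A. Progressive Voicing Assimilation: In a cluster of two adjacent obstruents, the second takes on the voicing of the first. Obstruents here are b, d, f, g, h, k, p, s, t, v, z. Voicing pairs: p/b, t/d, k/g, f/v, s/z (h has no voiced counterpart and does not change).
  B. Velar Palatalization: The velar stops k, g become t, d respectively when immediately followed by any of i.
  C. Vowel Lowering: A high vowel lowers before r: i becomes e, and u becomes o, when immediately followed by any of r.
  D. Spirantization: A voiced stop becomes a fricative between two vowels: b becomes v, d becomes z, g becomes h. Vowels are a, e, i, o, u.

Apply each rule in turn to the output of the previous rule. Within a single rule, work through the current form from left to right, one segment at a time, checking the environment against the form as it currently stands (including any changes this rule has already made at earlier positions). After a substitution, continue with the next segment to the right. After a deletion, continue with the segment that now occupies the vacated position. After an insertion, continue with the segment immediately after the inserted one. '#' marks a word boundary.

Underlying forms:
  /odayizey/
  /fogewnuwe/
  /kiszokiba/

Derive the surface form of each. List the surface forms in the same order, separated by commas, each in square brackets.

[ozayizey], [fohewnuwe], [tissotiva]

/odayizey/:
  A Progressive Voicing Assimilation: no change — [odayizey]
  B Velar Palatalization: no change — [odayizey]
  C Vowel Lowering: no change — [odayizey]
  D Spirantization: [odayizey] → [ozayizey]
/fogewnuwe/:
  A Progressive Voicing Assimilation: no change — [fogewnuwe]
  B Velar Palatalization: no change — [fogewnuwe]
  C Vowel Lowering: no change — [fogewnuwe]
  D Spirantization: [fogewnuwe] → [fohewnuwe]
/kiszokiba/:
  A Progressive Voicing Assimilation: [kiszokiba] → [kissokiba]
  B Velar Palatalization: [kissokiba] → [tissotiba]
  C Vowel Lowering: no change — [tissotiba]
  D Spirantization: [tissotiba] → [tissotiva]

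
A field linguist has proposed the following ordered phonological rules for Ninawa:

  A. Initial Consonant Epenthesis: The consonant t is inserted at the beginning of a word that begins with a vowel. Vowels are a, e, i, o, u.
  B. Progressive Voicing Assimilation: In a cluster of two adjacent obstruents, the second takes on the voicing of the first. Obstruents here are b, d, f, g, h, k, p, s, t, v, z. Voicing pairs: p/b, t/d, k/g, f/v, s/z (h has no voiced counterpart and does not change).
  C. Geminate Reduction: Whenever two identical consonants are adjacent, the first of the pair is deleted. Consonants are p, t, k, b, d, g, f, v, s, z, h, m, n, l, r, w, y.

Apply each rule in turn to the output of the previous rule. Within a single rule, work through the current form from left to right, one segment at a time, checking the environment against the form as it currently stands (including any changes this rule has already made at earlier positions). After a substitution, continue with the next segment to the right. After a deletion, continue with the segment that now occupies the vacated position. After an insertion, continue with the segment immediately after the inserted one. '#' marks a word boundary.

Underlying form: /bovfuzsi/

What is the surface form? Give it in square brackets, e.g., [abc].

A Initial Consonant Epenthesis: no change — [bovfuzsi]
B Progressive Voicing Assimilation: [bovfuzsi] → [bovvuzzi]
C Geminate Reduction: [bovvuzzi] → [bovuzi]

[bovuzi]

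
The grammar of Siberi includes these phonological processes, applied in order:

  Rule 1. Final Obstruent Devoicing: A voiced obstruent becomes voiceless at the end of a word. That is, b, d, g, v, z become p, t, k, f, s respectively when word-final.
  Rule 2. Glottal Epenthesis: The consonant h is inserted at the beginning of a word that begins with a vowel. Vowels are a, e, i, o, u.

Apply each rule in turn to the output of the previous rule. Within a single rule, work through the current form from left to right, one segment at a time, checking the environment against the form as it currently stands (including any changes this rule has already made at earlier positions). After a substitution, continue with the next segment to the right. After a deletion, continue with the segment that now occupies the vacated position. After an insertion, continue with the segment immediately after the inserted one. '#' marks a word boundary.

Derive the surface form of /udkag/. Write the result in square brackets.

[hudkak]

Rule 1 Final Obstruent Devoicing: [udkag] → [udkak]
Rule 2 Glottal Epenthesis: [udkak] → [hudkak]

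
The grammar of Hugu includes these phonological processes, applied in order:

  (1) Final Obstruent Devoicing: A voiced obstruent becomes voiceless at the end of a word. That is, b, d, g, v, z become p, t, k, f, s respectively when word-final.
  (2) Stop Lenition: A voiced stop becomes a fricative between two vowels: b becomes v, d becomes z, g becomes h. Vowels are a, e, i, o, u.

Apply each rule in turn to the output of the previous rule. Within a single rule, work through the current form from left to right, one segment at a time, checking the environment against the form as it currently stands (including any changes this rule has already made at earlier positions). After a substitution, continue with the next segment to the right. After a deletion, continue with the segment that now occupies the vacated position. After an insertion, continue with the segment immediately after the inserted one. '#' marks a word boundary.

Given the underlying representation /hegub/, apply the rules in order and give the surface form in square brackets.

[hehup]

(1) Final Obstruent Devoicing: [hegub] → [hegup]
(2) Stop Lenition: [hegup] → [hehup]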